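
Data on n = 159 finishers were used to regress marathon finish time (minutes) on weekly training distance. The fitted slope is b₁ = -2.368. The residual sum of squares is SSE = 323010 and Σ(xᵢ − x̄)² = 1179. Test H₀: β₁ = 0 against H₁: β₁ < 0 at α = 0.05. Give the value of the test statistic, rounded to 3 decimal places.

t = -1.793

MSE = SSE/(n − 2) = 323010/157 = 2057.39.
SE(b₁) = √(MSE/Sₓₓ) = √(2057.39/1179) = 1.321.
t = -2.368 / 1.321 = -1.793.
df = n − 2 = 157.
One-sided p ≈ 0.0375, which is < 0.05, so reject H₀.
There is evidence that the true slope on weekly training distance is negative.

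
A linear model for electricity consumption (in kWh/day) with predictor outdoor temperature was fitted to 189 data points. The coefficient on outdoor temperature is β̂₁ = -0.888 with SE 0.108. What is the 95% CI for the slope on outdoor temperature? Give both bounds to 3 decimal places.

(-1.101, -0.675)

df = n − 2 = 189 − 2 = 187.
t* = t_{0.025, 187} = 1.972731.
Margin = t* × SE = 1.972731 × 0.108 = 0.21305.
CI: -0.888 ± 0.21305 → (-1.101, -0.675).
With 95% confidence, each one-unit increase in outdoor temperature is associated with a change of between -1.101 and -0.675 kWh/day in electricity consumption.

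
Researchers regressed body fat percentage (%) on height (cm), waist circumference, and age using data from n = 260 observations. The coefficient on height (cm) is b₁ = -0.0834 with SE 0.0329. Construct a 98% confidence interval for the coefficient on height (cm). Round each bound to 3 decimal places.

df = n − k − 1 = 260 − 3 − 1 = 256.
t* = t_{0.01, 256} = 2.341002.
Margin = t* × SE = 2.341002 × 0.0329 = 0.07702.
CI: -0.0834 ± 0.07702 → (-0.160, -0.006).
With 98% confidence, each one-unit increase in height (cm) is associated with a change of between -0.160 and -0.006 % in body fat percentage, holding the other predictors fixed.

(-0.160, -0.006)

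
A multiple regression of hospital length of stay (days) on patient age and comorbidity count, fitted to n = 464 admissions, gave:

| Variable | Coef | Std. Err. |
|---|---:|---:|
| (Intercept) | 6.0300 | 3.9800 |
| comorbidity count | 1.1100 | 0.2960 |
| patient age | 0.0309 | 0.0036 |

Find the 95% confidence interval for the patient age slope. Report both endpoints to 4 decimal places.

Read off: b = 0.0309, SE = 0.0036 for patient age.
df = n − k − 1 = 464 − 2 − 1 = 461.
t* = t_{0.025, 461} = 1.965123.
Margin = t* × SE = 1.965123 × 0.0036 = 0.007074.
CI: 0.0309 ± 0.007074 → (0.0238, 0.0380).

(0.0238, 0.0380)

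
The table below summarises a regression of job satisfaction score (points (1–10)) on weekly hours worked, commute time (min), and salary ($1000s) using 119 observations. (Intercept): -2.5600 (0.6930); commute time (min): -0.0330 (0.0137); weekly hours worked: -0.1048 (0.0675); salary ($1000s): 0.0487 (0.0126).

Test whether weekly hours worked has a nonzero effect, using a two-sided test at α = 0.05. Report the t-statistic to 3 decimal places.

Read off: b = -0.1048, SE = 0.0675 for weekly hours worked.
H₀: β₁ = 0 vs H₁: β₁ ≠ 0.
t = -0.1048 / 0.0675 = -1.553.
df = n − k − 1 = 119 − 3 − 1 = 115.
Two-sided p ≈ 0.1233, which is ≥ 0.05, so fail to reject H₀.
The data do not give significant evidence of an association between weekly hours worked and job satisfaction score, after adjusting for the other predictors.

t = -1.553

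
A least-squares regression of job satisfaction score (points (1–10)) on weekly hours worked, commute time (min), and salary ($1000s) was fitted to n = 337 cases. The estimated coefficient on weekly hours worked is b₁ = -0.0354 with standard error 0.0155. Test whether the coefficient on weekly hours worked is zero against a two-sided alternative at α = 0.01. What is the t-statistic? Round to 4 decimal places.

H₀: β₁ = 0 vs H₁: β₁ ≠ 0.
t = (b₁ − β₁⁰)/SE = -0.0354 / 0.0155 = -2.2839.
df = n − k − 1 = 337 − 3 − 1 = 333.
Two-sided p ≈ 0.0230, which is ≥ 0.01, so fail to reject H₀.
The data do not give significant evidence of an association between weekly hours worked and job satisfaction score, after adjusting for the other predictors.

t = -2.2839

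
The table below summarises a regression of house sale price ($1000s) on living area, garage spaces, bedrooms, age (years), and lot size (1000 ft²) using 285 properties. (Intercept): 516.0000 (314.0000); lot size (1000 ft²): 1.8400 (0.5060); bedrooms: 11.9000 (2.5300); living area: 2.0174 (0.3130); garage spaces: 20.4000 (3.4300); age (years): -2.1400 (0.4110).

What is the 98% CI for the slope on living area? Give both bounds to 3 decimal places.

(1.285, 2.750)

Read off: b = 2.0174, SE = 0.3130 for living area.
df = n − k − 1 = 285 − 5 − 1 = 279.
t* = t_{0.01, 279} = 2.339788.
Margin = t* × SE = 2.339788 × 0.3130 = 0.73235.
CI: 2.0174 ± 0.73235 → (1.285, 2.750).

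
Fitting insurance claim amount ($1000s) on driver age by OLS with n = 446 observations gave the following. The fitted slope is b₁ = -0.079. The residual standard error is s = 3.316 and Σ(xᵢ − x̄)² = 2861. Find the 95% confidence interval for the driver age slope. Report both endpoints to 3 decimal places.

(-0.201, 0.043)

SE(b₁) = s/√Sₓₓ = 3.316/√2861 = 0.0619948.
df = n − 2 = 444.
t* = t_{0.025, 444} = 1.965321.
Margin = t* × SE = 1.965321 × 0.0619948 = 0.12184.
CI: -0.079 ± 0.12184 → (-0.201, 0.043).
With 95% confidence, each one-unit increase in driver age is associated with a change of between -0.201 and 0.043 $1000s in insurance claim amount.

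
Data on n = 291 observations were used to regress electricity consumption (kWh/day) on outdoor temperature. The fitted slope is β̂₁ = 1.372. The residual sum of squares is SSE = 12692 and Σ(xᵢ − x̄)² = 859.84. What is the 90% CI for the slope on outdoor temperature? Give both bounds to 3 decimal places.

(0.999, 1.745)

MSE = SSE/(n − 2) = 12692/289 = 43.917.
SE(β̂₁) = √(MSE/Sₓₓ) = √(43.917/859.84) = 0.225999.
df = n − 2 = 289.
t* = t_{0.05, 289} = 1.650143.
Margin = t* × SE = 1.650143 × 0.225999 = 0.37293.
CI: 1.372 ± 0.37293 → (0.999, 1.745).
With 90% confidence, each one-unit increase in outdoor temperature is associated with a change of between 0.999 and 1.745 kWh/day in electricity consumption.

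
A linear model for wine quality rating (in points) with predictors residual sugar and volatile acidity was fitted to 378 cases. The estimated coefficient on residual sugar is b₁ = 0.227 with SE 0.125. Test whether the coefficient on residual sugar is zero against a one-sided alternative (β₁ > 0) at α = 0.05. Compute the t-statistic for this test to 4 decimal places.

H₀: β₁ = 0 vs H₁: β₁ > 0.
t = (b₁ − β₁⁰)/SE = 0.227 / 0.125 = 1.8160.
df = n − k − 1 = 378 − 2 − 1 = 375.
One-sided p ≈ 0.0351, which is < 0.05, so reject H₀.
There is evidence that the true slope on residual sugar is positive, holding the other predictors fixed.

t = 1.8160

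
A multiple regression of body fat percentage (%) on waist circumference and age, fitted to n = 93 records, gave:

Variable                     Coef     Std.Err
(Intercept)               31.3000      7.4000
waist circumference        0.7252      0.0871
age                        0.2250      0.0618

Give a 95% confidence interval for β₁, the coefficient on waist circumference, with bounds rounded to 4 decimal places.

Read off: b = 0.7252, SE = 0.0871 for waist circumference.
df = n − k − 1 = 93 − 2 − 1 = 90.
t* = t_{0.025, 90} = 1.986675.
Margin = t* × SE = 1.986675 × 0.0871 = 0.173039.
CI: 0.7252 ± 0.173039 → (0.5522, 0.8982).

(0.5522, 0.8982)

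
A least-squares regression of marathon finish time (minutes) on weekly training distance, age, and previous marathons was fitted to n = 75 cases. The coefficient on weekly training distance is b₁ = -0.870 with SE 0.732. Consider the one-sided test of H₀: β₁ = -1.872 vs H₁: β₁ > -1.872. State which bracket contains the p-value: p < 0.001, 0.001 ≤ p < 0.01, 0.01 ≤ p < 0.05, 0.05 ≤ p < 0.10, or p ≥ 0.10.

0.05 ≤ p < 0.10

t = (-0.870 − (-1.872)) / 0.732 = 1.369.
df = n − k − 1 = 75 − 3 − 1 = 71.
One-sided p = P(T_{71} > t) ≈ 0.0877.
So 0.05 ≤ p < 0.10.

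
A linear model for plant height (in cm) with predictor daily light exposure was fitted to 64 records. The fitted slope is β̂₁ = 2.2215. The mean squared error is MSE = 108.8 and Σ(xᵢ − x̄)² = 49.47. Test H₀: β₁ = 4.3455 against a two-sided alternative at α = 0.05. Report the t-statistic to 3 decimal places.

t = -1.432

SE(β̂₁) = √(MSE/Sₓₓ) = √(108.8/49.47) = 1.48301.
t = (2.2215 − 4.3455) / 1.48301 = -1.432.
df = n − 2 = 62.
Two-sided p ≈ 0.1571, which is ≥ 0.05, so fail to reject H₀.
The data are consistent with a true slope of 4.3455 cm per unit of daily light exposure.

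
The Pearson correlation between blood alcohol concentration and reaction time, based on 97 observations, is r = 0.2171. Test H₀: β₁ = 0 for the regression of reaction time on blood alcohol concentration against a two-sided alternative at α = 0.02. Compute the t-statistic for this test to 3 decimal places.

t = 2.168

t = r·√(n − 2)/√(1 − r²) = 0.2171·√95/√0.952868 = 2.168.
df = n − 2 = 95.
Two-sided p ≈ 0.0327, which is ≥ 0.02, so fail to reject H₀.
The data do not give significant evidence of a linear association between blood alcohol concentration and reaction time.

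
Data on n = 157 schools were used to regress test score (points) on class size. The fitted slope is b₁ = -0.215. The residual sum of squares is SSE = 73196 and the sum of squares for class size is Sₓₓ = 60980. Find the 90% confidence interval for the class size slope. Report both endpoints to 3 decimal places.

(-0.361, -0.069)

MSE = SSE/(n − 2) = 73196/155 = 472.232.
SE(b₁) = √(MSE/Sₓₓ) = √(472.232/60980) = 0.0880003.
df = n − 2 = 155.
t* = t_{0.05, 155} = 1.654744.
Margin = t* × SE = 1.654744 × 0.0880003 = 0.14562.
CI: -0.215 ± 0.14562 → (-0.361, -0.069).
With 90% confidence, each one-unit increase in class size is associated with a change of between -0.361 and -0.069 points in test score.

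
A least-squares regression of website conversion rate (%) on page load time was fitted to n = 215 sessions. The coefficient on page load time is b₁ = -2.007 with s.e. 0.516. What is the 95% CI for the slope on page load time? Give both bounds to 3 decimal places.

df = n − 2 = 215 − 2 = 213.
t* = t_{0.025, 213} = 1.971164.
Margin = t* × SE = 1.971164 × 0.516 = 1.01712.
CI: -2.007 ± 1.01712 → (-3.024, -0.990).
With 95% confidence, each one-unit increase in page load time is associated with a change of between -3.024 and -0.990 % in website conversion rate.

(-3.024, -0.990)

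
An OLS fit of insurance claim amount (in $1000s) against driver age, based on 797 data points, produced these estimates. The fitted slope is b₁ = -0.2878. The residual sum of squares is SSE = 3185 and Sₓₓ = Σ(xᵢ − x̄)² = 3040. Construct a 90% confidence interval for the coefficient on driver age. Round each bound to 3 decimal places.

(-0.348, -0.228)

MSE = SSE/(n − 2) = 3185/795 = 4.00629.
SE(b₁) = √(MSE/Sₓₓ) = √(4.00629/3040) = 0.0363023.
df = n − 2 = 795.
t* = t_{0.05, 795} = 1.646773.
Margin = t* × SE = 1.646773 × 0.0363023 = 0.05978.
CI: -0.2878 ± 0.05978 → (-0.348, -0.228).
With 90% confidence, each one-unit increase in driver age is associated with a change of between -0.348 and -0.228 $1000s in insurance claim amount.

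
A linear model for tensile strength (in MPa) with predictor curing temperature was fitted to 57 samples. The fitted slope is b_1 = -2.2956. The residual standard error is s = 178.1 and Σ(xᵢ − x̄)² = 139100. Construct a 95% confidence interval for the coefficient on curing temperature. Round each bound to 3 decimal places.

SE(b_1) = s/√Sₓₓ = 178.1/√139100 = 0.47753.
df = n − 2 = 55.
t* = t_{0.025, 55} = 2.004045.
Margin = t* × SE = 2.004045 × 0.47753 = 0.95699.
CI: -2.2956 ± 0.95699 → (-3.253, -1.339).
With 95% confidence, each one-unit increase in curing temperature is associated with a change of between -3.253 and -1.339 MPa in tensile strength.

(-3.253, -1.339)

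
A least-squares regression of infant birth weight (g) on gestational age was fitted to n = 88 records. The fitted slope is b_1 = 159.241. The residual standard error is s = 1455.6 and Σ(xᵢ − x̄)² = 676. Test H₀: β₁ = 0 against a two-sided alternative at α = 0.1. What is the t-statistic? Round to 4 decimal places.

SE(b_1) = s/√Sₓₓ = 1455.6/√676 = 55.9846.
t = 159.241 / 55.9846 = 2.8444.
df = n − 2 = 86.
Two-sided p ≈ 0.0056, which is < 0.1, so reject H₀.
There is evidence that gestational age is associated with infant birth weight.

t = 2.8444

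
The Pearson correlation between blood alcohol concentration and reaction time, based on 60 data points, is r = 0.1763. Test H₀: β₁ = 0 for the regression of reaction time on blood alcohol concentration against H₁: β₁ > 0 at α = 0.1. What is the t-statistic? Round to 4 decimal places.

t = 1.3640

t = r·√(n − 2)/√(1 − r²) = 0.1763·√58/√0.968918 = 1.3640.
df = n − 2 = 58.
One-sided p ≈ 0.0889, which is < 0.1, so reject H₀.
There is evidence of a linear association between blood alcohol concentration and reaction time.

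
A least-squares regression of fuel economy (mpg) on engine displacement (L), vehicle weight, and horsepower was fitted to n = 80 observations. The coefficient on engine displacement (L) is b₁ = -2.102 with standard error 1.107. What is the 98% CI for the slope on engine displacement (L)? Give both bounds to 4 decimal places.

(-4.7327, 0.5287)

df = n − k − 1 = 80 − 3 − 1 = 76.
t* = t_{0.01, 76} = 2.37642.
Margin = t* × SE = 2.37642 × 1.107 = 2.630697.
CI: -2.102 ± 2.630697 → (-4.7327, 0.5287).
With 98% confidence, each one-unit increase in engine displacement (L) is associated with a change of between -4.7327 and 0.5287 mpg in fuel economy, holding the other predictors fixed.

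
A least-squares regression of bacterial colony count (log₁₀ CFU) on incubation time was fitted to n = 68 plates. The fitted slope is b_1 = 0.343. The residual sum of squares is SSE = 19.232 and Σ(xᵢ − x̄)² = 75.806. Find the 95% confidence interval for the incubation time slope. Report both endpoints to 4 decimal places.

(0.2192, 0.4668)

MSE = SSE/(n − 2) = 19.232/66 = 0.291394.
SE(b_1) = √(MSE/Sₓₓ) = √(0.291394/75.806) = 0.0619995.
df = n − 2 = 66.
t* = t_{0.025, 66} = 1.996564.
Margin = t* × SE = 1.996564 × 0.0619995 = 0.123786.
CI: 0.343 ± 0.123786 → (0.2192, 0.4668).
With 95% confidence, each one-unit increase in incubation time is associated with a change of between 0.2192 and 0.4668 log₁₀ CFU in bacterial colony count.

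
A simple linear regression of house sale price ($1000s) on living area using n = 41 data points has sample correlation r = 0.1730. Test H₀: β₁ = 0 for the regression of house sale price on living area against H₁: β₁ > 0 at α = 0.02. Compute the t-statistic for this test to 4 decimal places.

t = r·√(n − 2)/√(1 − r²) = 0.1730·√39/√0.970071 = 1.0969.
df = n − 2 = 39.
One-sided p ≈ 0.1397, which is ≥ 0.02, so fail to reject H₀.
The data do not give significant evidence of a linear association between living area and house sale price.

t = 1.0969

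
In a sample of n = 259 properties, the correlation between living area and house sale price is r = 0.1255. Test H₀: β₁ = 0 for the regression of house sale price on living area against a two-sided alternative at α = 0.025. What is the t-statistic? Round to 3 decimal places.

t = 2.028

t = r·√(n − 2)/√(1 − r²) = 0.1255·√257/√0.98425 = 2.028.
df = n − 2 = 257.
Two-sided p ≈ 0.0436, which is ≥ 0.025, so fail to reject H₀.
The data do not give significant evidence of a linear association between living area and house sale price.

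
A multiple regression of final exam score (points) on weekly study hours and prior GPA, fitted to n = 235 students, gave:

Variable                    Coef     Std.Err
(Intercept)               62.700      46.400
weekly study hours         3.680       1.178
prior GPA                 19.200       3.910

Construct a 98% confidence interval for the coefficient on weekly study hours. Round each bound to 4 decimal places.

Read off: b = 3.680, SE = 1.178 for weekly study hours.
df = n − k − 1 = 235 − 2 − 1 = 232.
t* = t_{0.01, 232} = 2.342528.
Margin = t* × SE = 2.342528 × 1.178 = 2.759498.
CI: 3.680 ± 2.759498 → (0.9205, 6.4395).

(0.9205, 6.4395)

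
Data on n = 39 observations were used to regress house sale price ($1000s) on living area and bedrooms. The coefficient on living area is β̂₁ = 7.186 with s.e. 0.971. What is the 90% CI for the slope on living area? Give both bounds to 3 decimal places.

df = n − k − 1 = 39 − 2 − 1 = 36.
t* = t_{0.05, 36} = 1.688298.
Margin = t* × SE = 1.688298 × 0.971 = 1.63934.
CI: 7.186 ± 1.63934 → (5.547, 8.825).
With 90% confidence, each one-unit increase in living area is associated with a change of between 5.547 and 8.825 $1000s in house sale price, holding the other predictors fixed.

(5.547, 8.825)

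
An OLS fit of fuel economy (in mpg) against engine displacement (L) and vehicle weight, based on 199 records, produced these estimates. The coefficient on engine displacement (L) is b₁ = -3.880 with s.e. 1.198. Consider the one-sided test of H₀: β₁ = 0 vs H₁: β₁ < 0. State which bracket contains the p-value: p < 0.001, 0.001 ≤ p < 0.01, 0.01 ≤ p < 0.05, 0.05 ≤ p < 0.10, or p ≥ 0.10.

p < 0.001

t = -3.880 / 1.198 = -3.239.
df = n − k − 1 = 199 − 2 − 1 = 196.
One-sided p = P(T_{196} < t) ≈ 0.0007.
So p < 0.001.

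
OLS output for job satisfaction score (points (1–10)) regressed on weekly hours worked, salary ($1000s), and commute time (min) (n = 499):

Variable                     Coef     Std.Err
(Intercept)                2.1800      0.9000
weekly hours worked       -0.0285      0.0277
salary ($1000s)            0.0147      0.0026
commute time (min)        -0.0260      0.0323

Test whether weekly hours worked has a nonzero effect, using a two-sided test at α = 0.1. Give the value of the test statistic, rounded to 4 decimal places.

Read off: b = -0.0285, SE = 0.0277 for weekly hours worked.
H₀: β₁ = 0 vs H₁: β₁ ≠ 0.
t = -0.0285 / 0.0277 = -1.0289.
df = n − k − 1 = 499 − 3 − 1 = 495.
Two-sided p ≈ 0.3040, which is ≥ 0.1, so fail to reject H₀.
The data do not give significant evidence of an association between weekly hours worked and job satisfaction score, after adjusting for the other predictors.

t = -1.0289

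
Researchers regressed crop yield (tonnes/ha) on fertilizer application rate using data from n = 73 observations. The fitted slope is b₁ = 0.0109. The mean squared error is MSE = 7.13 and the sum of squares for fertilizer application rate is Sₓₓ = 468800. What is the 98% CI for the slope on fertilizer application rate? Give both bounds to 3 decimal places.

(0.002, 0.020)

SE(b₁) = √(MSE/Sₓₓ) = √(7.13/468800) = 0.00389988.
df = n − 2 = 71.
t* = t_{0.01, 71} = 2.380024.
Margin = t* × SE = 2.380024 × 0.00389988 = 0.00928.
CI: 0.0109 ± 0.00928 → (0.002, 0.020).
With 98% confidence, each one-unit increase in fertilizer application rate is associated with a change of between 0.002 and 0.020 tonnes/ha in crop yield.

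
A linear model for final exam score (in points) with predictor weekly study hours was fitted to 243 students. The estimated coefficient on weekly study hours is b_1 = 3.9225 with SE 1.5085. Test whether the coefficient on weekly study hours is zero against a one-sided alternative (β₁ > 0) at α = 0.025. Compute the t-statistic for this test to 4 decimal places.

t = 2.6003

H₀: β₁ = 0 vs H₁: β₁ > 0.
t = (b_1 − β₁⁰)/SE = 3.9225 / 1.5085 = 2.6003.
df = n − 2 = 243 − 2 = 241.
One-sided p ≈ 0.0049, which is < 0.025, so reject H₀.
There is evidence that the true slope on weekly study hours is positive.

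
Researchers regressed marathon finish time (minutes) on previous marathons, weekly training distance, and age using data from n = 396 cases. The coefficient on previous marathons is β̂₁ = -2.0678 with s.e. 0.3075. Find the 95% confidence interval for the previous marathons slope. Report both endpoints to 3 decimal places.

df = n − k − 1 = 396 − 3 − 1 = 392.
t* = t_{0.025, 392} = 1.966034.
Margin = t* × SE = 1.966034 × 0.3075 = 0.60456.
CI: -2.0678 ± 0.60456 → (-2.672, -1.463).
With 95% confidence, each one-unit increase in previous marathons is associated with a change of between -2.672 and -1.463 minutes in marathon finish time, holding the other predictors fixed.

(-2.672, -1.463)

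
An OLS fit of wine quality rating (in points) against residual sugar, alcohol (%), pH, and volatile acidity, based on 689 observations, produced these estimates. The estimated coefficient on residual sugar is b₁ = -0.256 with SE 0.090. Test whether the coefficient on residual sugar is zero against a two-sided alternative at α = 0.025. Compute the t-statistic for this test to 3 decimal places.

t = -2.844

H₀: β₁ = 0 vs H₁: β₁ ≠ 0.
t = (b₁ − β₁⁰)/SE = -0.256 / 0.090 = -2.844.
df = n − k − 1 = 689 − 4 − 1 = 684.
Two-sided p ≈ 0.0046, which is < 0.025, so reject H₀.
There is evidence that residual sugar is associated with wine quality rating, holding the other predictors fixed.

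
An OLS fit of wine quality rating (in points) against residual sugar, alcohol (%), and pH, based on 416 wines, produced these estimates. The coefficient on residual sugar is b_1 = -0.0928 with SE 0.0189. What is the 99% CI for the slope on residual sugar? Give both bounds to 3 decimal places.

df = n − k − 1 = 416 − 3 − 1 = 412.
t* = t_{0.005, 412} = 2.587815.
Margin = t* × SE = 2.587815 × 0.0189 = 0.04891.
CI: -0.0928 ± 0.04891 → (-0.142, -0.044).
With 99% confidence, each one-unit increase in residual sugar is associated with a change of between -0.142 and -0.044 points in wine quality rating, holding the other predictors fixed.

(-0.142, -0.044)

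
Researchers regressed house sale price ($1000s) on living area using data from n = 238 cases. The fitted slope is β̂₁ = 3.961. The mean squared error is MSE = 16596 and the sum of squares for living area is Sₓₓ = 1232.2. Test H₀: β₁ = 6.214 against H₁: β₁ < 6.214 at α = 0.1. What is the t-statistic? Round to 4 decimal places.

SE(β̂₁) = √(MSE/Sₓₓ) = √(16596/1232.2) = 3.66996.
t = (3.961 − 6.214) / 3.66996 = -0.6139.
df = n − 2 = 236.
One-sided p ≈ 0.2699, which is ≥ 0.1, so fail to reject H₀.
The data do not give significant evidence that the true slope on living area is below 6.214 $1000s per unit.

t = -0.6139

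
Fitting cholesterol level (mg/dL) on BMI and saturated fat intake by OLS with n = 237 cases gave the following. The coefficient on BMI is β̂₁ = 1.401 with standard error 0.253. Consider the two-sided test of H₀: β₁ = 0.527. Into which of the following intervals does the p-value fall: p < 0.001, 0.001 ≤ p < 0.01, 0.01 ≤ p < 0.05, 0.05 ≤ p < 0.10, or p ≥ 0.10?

p < 0.001

t = (1.401 − 0.527) / 0.253 = 3.455.
df = n − k − 1 = 237 − 2 − 1 = 234.
Two-sided p = 2·P(T_{234} > |t|) ≈ 0.0007.
So p < 0.001.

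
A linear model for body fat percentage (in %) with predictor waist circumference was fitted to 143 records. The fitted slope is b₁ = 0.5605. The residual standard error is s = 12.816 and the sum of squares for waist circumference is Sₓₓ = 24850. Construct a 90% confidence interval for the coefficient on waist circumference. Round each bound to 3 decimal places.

(0.426, 0.695)

SE(b₁) = s/√Sₓₓ = 12.816/√24850 = 0.0812998.
df = n − 2 = 141.
t* = t_{0.05, 141} = 1.655732.
Margin = t* × SE = 1.655732 × 0.0812998 = 0.13461.
CI: 0.5605 ± 0.13461 → (0.426, 0.695).
With 90% confidence, each one-unit increase in waist circumference is associated with a change of between 0.426 and 0.695 % in body fat percentage.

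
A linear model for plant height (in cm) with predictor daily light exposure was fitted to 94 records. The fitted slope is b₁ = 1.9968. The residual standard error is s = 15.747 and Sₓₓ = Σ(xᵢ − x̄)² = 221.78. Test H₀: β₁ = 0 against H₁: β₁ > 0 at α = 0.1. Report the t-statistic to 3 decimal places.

SE(b₁) = s/√Sₓₓ = 15.747/√221.78 = 1.05739.
t = 1.9968 / 1.05739 = 1.888.
df = n − 2 = 92.
One-sided p ≈ 0.0311, which is < 0.1, so reject H₀.
There is evidence that the true slope on daily light exposure is positive.

t = 1.888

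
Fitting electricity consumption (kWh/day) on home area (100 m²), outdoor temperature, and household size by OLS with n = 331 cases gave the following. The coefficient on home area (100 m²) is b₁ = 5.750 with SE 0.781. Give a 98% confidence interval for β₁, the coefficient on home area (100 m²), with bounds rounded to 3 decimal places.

df = n − k − 1 = 331 − 3 − 1 = 327.
t* = t_{0.01, 327} = 2.337805.
Margin = t* × SE = 2.337805 × 0.781 = 1.82583.
CI: 5.750 ± 1.82583 → (3.924, 7.576).
With 98% confidence, each one-unit increase in home area (100 m²) is associated with a change of between 3.924 and 7.576 kWh/day in electricity consumption, holding the other predictors fixed.

(3.924, 7.576)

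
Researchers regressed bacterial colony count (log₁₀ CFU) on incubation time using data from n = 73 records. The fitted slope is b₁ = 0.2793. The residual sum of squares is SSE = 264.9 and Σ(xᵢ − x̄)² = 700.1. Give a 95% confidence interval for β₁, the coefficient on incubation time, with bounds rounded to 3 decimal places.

(0.134, 0.425)

MSE = SSE/(n − 2) = 264.9/71 = 3.73099.
SE(b₁) = √(MSE/Sₓₓ) = √(3.73099/700.1) = 0.0730015.
df = n − 2 = 71.
t* = t_{0.025, 71} = 1.993943.
Margin = t* × SE = 1.993943 × 0.0730015 = 0.14556.
CI: 0.2793 ± 0.14556 → (0.134, 0.425).
With 95% confidence, each one-unit increase in incubation time is associated with a change of between 0.134 and 0.425 log₁₀ CFU in bacterial colony count.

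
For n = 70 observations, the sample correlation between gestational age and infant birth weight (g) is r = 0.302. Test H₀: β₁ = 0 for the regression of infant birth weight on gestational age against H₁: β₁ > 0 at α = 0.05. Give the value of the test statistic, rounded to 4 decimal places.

t = 2.6123

t = r·√(n − 2)/√(1 − r²) = 0.302·√68/√0.908796 = 2.6123.
df = n − 2 = 68.
One-sided p ≈ 0.0055, which is < 0.05, so reject H₀.
There is evidence of a linear association between gestational age and infant birth weight.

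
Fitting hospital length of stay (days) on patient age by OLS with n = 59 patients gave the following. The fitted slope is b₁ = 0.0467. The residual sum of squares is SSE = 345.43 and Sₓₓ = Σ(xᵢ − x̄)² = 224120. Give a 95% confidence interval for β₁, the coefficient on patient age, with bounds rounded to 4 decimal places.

(0.0363, 0.0571)

MSE = SSE/(n − 2) = 345.43/57 = 6.06018.
SE(b₁) = √(MSE/Sₓₓ) = √(6.06018/224120) = 0.00519999.
df = n − 2 = 57.
t* = t_{0.025, 57} = 2.002465.
Margin = t* × SE = 2.002465 × 0.00519999 = 0.010413.
CI: 0.0467 ± 0.010413 → (0.0363, 0.0571).
With 95% confidence, each one-unit increase in patient age is associated with a change of between 0.0363 and 0.0571 days in hospital length of stay.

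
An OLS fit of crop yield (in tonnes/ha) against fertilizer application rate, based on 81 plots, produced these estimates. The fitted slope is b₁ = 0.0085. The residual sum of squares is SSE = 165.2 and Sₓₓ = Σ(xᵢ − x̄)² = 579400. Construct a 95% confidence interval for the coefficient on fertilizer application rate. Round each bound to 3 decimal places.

(0.005, 0.012)

MSE = SSE/(n − 2) = 165.2/79 = 2.09114.
SE(b₁) = √(MSE/Sₓₓ) = √(2.09114/579400) = 0.00189978.
df = n − 2 = 79.
t* = t_{0.025, 79} = 1.99045.
Margin = t* × SE = 1.99045 × 0.00189978 = 0.00378.
CI: 0.0085 ± 0.00378 → (0.005, 0.012).
With 95% confidence, each one-unit increase in fertilizer application rate is associated with a change of between 0.005 and 0.012 tonnes/ha in crop yield.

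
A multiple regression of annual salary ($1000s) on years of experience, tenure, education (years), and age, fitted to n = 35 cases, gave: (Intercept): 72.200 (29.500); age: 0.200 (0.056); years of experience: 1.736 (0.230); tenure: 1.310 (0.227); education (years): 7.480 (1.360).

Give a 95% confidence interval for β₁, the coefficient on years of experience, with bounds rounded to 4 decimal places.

Read off: b = 1.736, SE = 0.230 for years of experience.
df = n − k − 1 = 35 − 4 − 1 = 30.
t* = t_{0.025, 30} = 2.042272.
Margin = t* × SE = 2.042272 × 0.230 = 0.469723.
CI: 1.736 ± 0.469723 → (1.2663, 2.2057).

(1.2663, 2.2057)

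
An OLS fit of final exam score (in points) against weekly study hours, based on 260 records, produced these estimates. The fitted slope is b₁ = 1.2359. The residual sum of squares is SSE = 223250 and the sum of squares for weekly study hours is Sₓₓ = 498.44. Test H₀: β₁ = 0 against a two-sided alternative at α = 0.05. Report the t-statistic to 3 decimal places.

t = 0.938

MSE = SSE/(n − 2) = 223250/258 = 865.31.
SE(b₁) = √(MSE/Sₓₓ) = √(865.31/498.44) = 1.31759.
t = 1.2359 / 1.31759 = 0.938.
df = n − 2 = 258.
Two-sided p ≈ 0.3491, which is ≥ 0.05, so fail to reject H₀.
The data do not give significant evidence of an association between weekly study hours and final exam score.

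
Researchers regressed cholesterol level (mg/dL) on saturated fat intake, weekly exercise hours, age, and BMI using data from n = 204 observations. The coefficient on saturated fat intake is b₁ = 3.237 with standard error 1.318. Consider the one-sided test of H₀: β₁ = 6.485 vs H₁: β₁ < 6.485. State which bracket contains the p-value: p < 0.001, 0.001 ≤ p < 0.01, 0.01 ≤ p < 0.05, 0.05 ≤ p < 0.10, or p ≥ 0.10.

t = (3.237 − 6.485) / 1.318 = -2.464.
df = n − k − 1 = 204 − 4 − 1 = 199.
One-sided p = P(T_{199} < t) ≈ 0.0073.
So 0.001 ≤ p < 0.01.

0.001 ≤ p < 0.01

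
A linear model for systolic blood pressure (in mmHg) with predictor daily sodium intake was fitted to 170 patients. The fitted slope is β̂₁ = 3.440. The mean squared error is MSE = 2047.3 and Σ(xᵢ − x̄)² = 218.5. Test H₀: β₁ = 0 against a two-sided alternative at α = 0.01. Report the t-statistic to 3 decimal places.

SE(β̂₁) = √(MSE/Sₓₓ) = √(2047.3/218.5) = 3.06101.
t = 3.440 / 3.06101 = 1.124.
df = n − 2 = 168.
Two-sided p ≈ 0.2627, which is ≥ 0.01, so fail to reject H₀.
The data do not give significant evidence of an association between daily sodium intake and systolic blood pressure.

t = 1.124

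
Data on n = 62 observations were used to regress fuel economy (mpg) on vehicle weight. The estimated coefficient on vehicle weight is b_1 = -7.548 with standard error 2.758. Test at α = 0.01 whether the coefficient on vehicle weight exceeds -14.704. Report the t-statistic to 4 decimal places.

t = 2.5946

H₀: β₁ = -14.704 vs H₁: β₁ > -14.704.
t = (b_1 − β₁⁰)/SE = (-7.548 − (-14.704)) / 2.758 = 2.5946.
df = n − 2 = 62 − 2 = 60.
One-sided p ≈ 0.0059, which is < 0.01, so reject H₀.
There is evidence that the true slope on vehicle weight exceeds -14.704 mpg per unit.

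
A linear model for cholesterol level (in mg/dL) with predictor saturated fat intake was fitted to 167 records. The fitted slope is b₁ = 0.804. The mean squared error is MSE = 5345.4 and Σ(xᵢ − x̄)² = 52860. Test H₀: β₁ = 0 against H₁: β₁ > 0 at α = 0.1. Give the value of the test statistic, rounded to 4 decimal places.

SE(b₁) = √(MSE/Sₓₓ) = √(5345.4/52860) = 0.318.
t = 0.804 / 0.318 = 2.5283.
df = n − 2 = 165.
One-sided p ≈ 0.0062, which is < 0.1, so reject H₀.
There is evidence that the true slope on saturated fat intake is positive.

t = 2.5283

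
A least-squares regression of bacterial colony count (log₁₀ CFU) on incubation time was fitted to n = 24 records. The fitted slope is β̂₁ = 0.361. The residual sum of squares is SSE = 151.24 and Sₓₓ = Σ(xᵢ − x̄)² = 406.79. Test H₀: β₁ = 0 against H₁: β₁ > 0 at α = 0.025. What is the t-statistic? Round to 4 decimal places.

MSE = SSE/(n − 2) = 151.24/22 = 6.87455.
SE(β̂₁) = √(MSE/Sₓₓ) = √(6.87455/406.79) = 0.129998.
t = 0.361 / 0.129998 = 2.7770.
df = n − 2 = 22.
One-sided p ≈ 0.0055, which is < 0.025, so reject H₀.
There is evidence that the true slope on incubation time is positive.

t = 2.7770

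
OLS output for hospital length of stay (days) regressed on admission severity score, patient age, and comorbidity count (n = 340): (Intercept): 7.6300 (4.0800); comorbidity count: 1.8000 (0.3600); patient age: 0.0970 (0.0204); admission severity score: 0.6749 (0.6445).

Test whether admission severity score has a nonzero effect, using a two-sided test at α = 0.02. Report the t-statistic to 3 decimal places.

t = 1.047

Read off: b = 0.6749, SE = 0.6445 for admission severity score.
H₀: β₁ = 0 vs H₁: β₁ ≠ 0.
t = 0.6749 / 0.6445 = 1.047.
df = n − k − 1 = 340 − 3 − 1 = 336.
Two-sided p ≈ 0.2958, which is ≥ 0.02, so fail to reject H₀.
The data do not give significant evidence of an association between admission severity score and hospital length of stay, after adjusting for the other predictors.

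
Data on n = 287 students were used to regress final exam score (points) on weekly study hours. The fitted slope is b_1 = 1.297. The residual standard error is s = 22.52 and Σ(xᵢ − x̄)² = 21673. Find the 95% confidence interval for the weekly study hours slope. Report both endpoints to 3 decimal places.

SE(b_1) = s/√Sₓₓ = 22.52/√21673 = 0.152971.
df = n − 2 = 285.
t* = t_{0.025, 285} = 1.968323.
Margin = t* × SE = 1.968323 × 0.152971 = 0.30110.
CI: 1.297 ± 0.30110 → (0.996, 1.598).
With 95% confidence, each one-unit increase in weekly study hours is associated with a change of between 0.996 and 1.598 points in final exam score.

(0.996, 1.598)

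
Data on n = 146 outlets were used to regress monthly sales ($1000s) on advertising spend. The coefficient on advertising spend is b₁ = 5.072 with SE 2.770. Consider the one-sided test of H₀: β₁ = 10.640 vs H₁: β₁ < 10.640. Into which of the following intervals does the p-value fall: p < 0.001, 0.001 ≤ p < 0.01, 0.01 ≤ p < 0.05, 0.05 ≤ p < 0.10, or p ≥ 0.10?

t = (5.072 − 10.640) / 2.770 = -2.010.
df = n − 2 = 146 − 2 = 144.
One-sided p = P(T_{144} < t) ≈ 0.0231.
So 0.01 ≤ p < 0.05.

0.01 ≤ p < 0.05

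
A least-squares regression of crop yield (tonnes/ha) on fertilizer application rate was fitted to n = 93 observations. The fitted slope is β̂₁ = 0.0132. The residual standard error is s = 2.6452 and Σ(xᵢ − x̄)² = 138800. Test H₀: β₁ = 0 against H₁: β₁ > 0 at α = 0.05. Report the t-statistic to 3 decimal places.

t = 1.859

SE(β̂₁) = s/√Sₓₓ = 2.6452/√138800 = 0.00710009.
t = 0.0132 / 0.00710009 = 1.859.
df = n − 2 = 91.
One-sided p ≈ 0.0331, which is < 0.05, so reject H₀.
There is evidence that the true slope on fertilizer application rate is positive.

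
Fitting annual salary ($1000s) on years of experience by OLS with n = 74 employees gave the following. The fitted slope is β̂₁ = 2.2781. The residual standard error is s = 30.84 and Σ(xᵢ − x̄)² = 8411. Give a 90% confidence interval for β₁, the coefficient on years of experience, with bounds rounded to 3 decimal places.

(1.718, 2.838)

SE(β̂₁) = s/√Sₓₓ = 30.84/√8411 = 0.336272.
df = n − 2 = 72.
t* = t_{0.05, 72} = 1.666294.
Margin = t* × SE = 1.666294 × 0.336272 = 0.56033.
CI: 2.2781 ± 0.56033 → (1.718, 2.838).
With 90% confidence, each one-unit increase in years of experience is associated with a change of between 1.718 and 2.838 $1000s in annual salary.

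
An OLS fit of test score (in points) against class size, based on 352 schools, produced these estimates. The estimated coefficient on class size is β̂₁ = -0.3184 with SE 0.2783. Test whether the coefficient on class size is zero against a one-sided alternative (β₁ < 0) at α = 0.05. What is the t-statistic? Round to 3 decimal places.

H₀: β₁ = 0 vs H₁: β₁ < 0.
t = (β̂₁ − β₁⁰)/SE = -0.3184 / 0.2783 = -1.144.
df = n − 2 = 352 − 2 = 350.
One-sided p ≈ 0.1267, which is ≥ 0.05, so fail to reject H₀.
The data do not give significant evidence that the true slope on class size is negative.

t = -1.144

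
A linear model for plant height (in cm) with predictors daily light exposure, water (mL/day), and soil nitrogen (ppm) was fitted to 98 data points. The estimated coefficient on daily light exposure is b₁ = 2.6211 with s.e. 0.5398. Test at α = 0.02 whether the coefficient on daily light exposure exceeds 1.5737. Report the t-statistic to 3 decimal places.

H₀: β₁ = 1.5737 vs H₁: β₁ > 1.5737.
t = (b₁ − β₁⁰)/SE = (2.6211 − 1.5737) / 0.5398 = 1.940.
df = n − k − 1 = 98 − 3 − 1 = 94.
One-sided p ≈ 0.0277, which is ≥ 0.02, so fail to reject H₀.
The data do not give significant evidence that the true slope on daily light exposure exceeds 1.5737 cm per unit, holding the other predictors fixed.

t = 1.940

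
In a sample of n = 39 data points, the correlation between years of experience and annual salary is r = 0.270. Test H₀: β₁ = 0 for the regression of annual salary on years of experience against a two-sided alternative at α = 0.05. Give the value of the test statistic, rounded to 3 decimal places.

t = r·√(n − 2)/√(1 − r²) = 0.270·√37/√0.9271 = 1.706.
df = n − 2 = 37.
Two-sided p ≈ 0.0964, which is ≥ 0.05, so fail to reject H₀.
The data do not give significant evidence of a linear association between years of experience and annual salary.

t = 1.706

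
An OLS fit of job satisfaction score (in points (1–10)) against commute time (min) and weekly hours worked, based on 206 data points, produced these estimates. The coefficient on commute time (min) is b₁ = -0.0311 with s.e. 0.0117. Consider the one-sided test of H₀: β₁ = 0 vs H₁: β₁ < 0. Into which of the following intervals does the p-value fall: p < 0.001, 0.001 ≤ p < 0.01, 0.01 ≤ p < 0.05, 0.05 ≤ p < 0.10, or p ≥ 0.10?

t = -0.0311 / 0.0117 = -2.658.
df = n − k − 1 = 206 − 2 − 1 = 203.
One-sided p = P(T_{203} < t) ≈ 0.0042.
So 0.001 ≤ p < 0.01.

0.001 ≤ p < 0.01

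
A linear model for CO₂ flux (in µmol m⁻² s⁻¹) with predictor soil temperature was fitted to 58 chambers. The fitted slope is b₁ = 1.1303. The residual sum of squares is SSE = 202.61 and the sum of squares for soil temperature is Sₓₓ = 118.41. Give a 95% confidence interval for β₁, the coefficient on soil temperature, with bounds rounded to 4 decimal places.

MSE = SSE/(n − 2) = 202.61/56 = 3.61804.
SE(b₁) = √(MSE/Sₓₓ) = √(3.61804/118.41) = 0.1748.
df = n − 2 = 56.
t* = t_{0.025, 56} = 2.003241.
Margin = t* × SE = 2.003241 × 0.1748 = 0.350167.
CI: 1.1303 ± 0.350167 → (0.7801, 1.4805).
With 95% confidence, each one-unit increase in soil temperature is associated with a change of between 0.7801 and 1.4805 µmol m⁻² s⁻¹ in CO₂ flux.

(0.7801, 1.4805)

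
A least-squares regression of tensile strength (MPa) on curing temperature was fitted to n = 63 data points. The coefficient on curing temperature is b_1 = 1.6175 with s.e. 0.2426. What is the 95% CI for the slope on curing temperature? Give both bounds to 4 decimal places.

(1.1324, 2.1026)

df = n − 2 = 63 − 2 = 61.
t* = t_{0.025, 61} = 1.999624.
Margin = t* × SE = 1.999624 × 0.2426 = 0.485109.
CI: 1.6175 ± 0.485109 → (1.1324, 2.1026).
With 95% confidence, each one-unit increase in curing temperature is associated with a change of between 1.1324 and 2.1026 MPa in tensile strength.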